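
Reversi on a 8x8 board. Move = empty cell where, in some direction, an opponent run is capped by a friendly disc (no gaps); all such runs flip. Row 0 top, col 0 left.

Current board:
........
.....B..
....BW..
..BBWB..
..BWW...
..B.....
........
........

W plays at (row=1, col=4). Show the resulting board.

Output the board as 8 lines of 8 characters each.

Place W at (1,4); scan 8 dirs for brackets.
Dir NW: first cell '.' (not opp) -> no flip
Dir N: first cell '.' (not opp) -> no flip
Dir NE: first cell '.' (not opp) -> no flip
Dir W: first cell '.' (not opp) -> no flip
Dir E: opp run (1,5), next='.' -> no flip
Dir SW: first cell '.' (not opp) -> no flip
Dir S: opp run (2,4) capped by W -> flip
Dir SE: first cell 'W' (not opp) -> no flip
All flips: (2,4)

Answer: ........
....WB..
....WW..
..BBWB..
..BWW...
..B.....
........
........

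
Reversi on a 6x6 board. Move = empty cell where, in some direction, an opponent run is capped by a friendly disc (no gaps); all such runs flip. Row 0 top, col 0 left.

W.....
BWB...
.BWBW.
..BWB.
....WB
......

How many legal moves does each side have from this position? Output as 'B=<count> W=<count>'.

-- B to move --
(0,1): flips 1 -> legal
(0,2): no bracket -> illegal
(1,3): no bracket -> illegal
(1,4): flips 1 -> legal
(1,5): no bracket -> illegal
(2,0): no bracket -> illegal
(2,5): flips 1 -> legal
(3,1): no bracket -> illegal
(3,5): no bracket -> illegal
(4,2): no bracket -> illegal
(4,3): flips 2 -> legal
(5,3): no bracket -> illegal
(5,4): flips 1 -> legal
(5,5): no bracket -> illegal
B mobility = 5
-- W to move --
(0,1): no bracket -> illegal
(0,2): flips 1 -> legal
(0,3): no bracket -> illegal
(1,3): flips 2 -> legal
(1,4): no bracket -> illegal
(2,0): flips 2 -> legal
(2,5): no bracket -> illegal
(3,0): no bracket -> illegal
(3,1): flips 2 -> legal
(3,5): flips 1 -> legal
(4,1): no bracket -> illegal
(4,2): flips 1 -> legal
(4,3): no bracket -> illegal
(5,4): no bracket -> illegal
(5,5): no bracket -> illegal
W mobility = 6

Answer: B=5 W=6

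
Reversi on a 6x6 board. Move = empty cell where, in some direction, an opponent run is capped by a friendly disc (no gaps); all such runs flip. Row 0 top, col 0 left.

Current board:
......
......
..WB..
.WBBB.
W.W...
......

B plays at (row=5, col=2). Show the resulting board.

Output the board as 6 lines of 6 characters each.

Place B at (5,2); scan 8 dirs for brackets.
Dir NW: first cell '.' (not opp) -> no flip
Dir N: opp run (4,2) capped by B -> flip
Dir NE: first cell '.' (not opp) -> no flip
Dir W: first cell '.' (not opp) -> no flip
Dir E: first cell '.' (not opp) -> no flip
Dir SW: edge -> no flip
Dir S: edge -> no flip
Dir SE: edge -> no flip
All flips: (4,2)

Answer: ......
......
..WB..
.WBBB.
W.B...
..B...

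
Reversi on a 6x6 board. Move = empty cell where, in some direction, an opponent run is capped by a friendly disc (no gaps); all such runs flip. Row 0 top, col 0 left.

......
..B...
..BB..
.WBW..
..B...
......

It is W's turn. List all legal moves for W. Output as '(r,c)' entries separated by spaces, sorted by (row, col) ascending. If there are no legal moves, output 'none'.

Answer: (1,1) (1,3) (5,1) (5,3)

Derivation:
(0,1): no bracket -> illegal
(0,2): no bracket -> illegal
(0,3): no bracket -> illegal
(1,1): flips 1 -> legal
(1,3): flips 2 -> legal
(1,4): no bracket -> illegal
(2,1): no bracket -> illegal
(2,4): no bracket -> illegal
(3,4): no bracket -> illegal
(4,1): no bracket -> illegal
(4,3): no bracket -> illegal
(5,1): flips 1 -> legal
(5,2): no bracket -> illegal
(5,3): flips 1 -> legal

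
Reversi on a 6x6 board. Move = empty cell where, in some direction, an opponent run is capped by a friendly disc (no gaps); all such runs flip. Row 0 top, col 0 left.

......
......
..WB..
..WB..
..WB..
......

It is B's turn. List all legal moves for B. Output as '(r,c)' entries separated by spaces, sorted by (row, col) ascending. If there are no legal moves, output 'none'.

Answer: (1,1) (2,1) (3,1) (4,1) (5,1)

Derivation:
(1,1): flips 1 -> legal
(1,2): no bracket -> illegal
(1,3): no bracket -> illegal
(2,1): flips 2 -> legal
(3,1): flips 1 -> legal
(4,1): flips 2 -> legal
(5,1): flips 1 -> legal
(5,2): no bracket -> illegal
(5,3): no bracket -> illegal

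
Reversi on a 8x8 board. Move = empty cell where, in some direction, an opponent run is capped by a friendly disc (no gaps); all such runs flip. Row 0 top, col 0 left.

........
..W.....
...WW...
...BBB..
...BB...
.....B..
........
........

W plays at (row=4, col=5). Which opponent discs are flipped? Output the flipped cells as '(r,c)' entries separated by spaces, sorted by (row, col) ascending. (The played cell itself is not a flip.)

Dir NW: opp run (3,4) capped by W -> flip
Dir N: opp run (3,5), next='.' -> no flip
Dir NE: first cell '.' (not opp) -> no flip
Dir W: opp run (4,4) (4,3), next='.' -> no flip
Dir E: first cell '.' (not opp) -> no flip
Dir SW: first cell '.' (not opp) -> no flip
Dir S: opp run (5,5), next='.' -> no flip
Dir SE: first cell '.' (not opp) -> no flip

Answer: (3,4)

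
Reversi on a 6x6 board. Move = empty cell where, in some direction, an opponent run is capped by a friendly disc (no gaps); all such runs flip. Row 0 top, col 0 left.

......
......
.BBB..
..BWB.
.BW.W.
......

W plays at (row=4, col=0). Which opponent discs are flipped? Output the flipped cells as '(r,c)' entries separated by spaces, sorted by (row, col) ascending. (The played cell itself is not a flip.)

Answer: (4,1)

Derivation:
Dir NW: edge -> no flip
Dir N: first cell '.' (not opp) -> no flip
Dir NE: first cell '.' (not opp) -> no flip
Dir W: edge -> no flip
Dir E: opp run (4,1) capped by W -> flip
Dir SW: edge -> no flip
Dir S: first cell '.' (not opp) -> no flip
Dir SE: first cell '.' (not opp) -> no flip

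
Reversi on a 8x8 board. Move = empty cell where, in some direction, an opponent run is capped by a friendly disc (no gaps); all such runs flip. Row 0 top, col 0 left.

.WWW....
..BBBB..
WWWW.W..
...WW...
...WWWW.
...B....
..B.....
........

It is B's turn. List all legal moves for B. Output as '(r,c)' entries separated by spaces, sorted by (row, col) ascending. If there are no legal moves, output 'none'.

(0,0): no bracket -> illegal
(0,4): no bracket -> illegal
(1,0): no bracket -> illegal
(1,1): no bracket -> illegal
(1,6): no bracket -> illegal
(2,4): no bracket -> illegal
(2,6): no bracket -> illegal
(3,0): flips 1 -> legal
(3,1): flips 1 -> legal
(3,2): flips 2 -> legal
(3,5): flips 2 -> legal
(3,6): flips 1 -> legal
(3,7): no bracket -> illegal
(4,2): no bracket -> illegal
(4,7): no bracket -> illegal
(5,2): no bracket -> illegal
(5,4): no bracket -> illegal
(5,5): no bracket -> illegal
(5,6): flips 3 -> legal
(5,7): no bracket -> illegal

Answer: (3,0) (3,1) (3,2) (3,5) (3,6) (5,6)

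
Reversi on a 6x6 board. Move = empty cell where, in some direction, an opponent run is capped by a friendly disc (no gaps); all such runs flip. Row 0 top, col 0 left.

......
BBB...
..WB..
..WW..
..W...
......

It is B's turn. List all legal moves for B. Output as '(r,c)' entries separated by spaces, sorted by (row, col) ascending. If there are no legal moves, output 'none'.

(1,3): no bracket -> illegal
(2,1): flips 1 -> legal
(2,4): no bracket -> illegal
(3,1): no bracket -> illegal
(3,4): no bracket -> illegal
(4,1): flips 1 -> legal
(4,3): flips 1 -> legal
(4,4): flips 2 -> legal
(5,1): no bracket -> illegal
(5,2): flips 3 -> legal
(5,3): no bracket -> illegal

Answer: (2,1) (4,1) (4,3) (4,4) (5,2)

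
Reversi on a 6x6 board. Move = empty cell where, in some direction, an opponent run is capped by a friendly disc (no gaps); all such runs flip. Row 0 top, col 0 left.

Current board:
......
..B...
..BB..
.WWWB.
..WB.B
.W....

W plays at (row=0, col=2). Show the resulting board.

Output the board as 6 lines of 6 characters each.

Answer: ..W...
..W...
..WB..
.WWWB.
..WB.B
.W....

Derivation:
Place W at (0,2); scan 8 dirs for brackets.
Dir NW: edge -> no flip
Dir N: edge -> no flip
Dir NE: edge -> no flip
Dir W: first cell '.' (not opp) -> no flip
Dir E: first cell '.' (not opp) -> no flip
Dir SW: first cell '.' (not opp) -> no flip
Dir S: opp run (1,2) (2,2) capped by W -> flip
Dir SE: first cell '.' (not opp) -> no flip
All flips: (1,2) (2,2)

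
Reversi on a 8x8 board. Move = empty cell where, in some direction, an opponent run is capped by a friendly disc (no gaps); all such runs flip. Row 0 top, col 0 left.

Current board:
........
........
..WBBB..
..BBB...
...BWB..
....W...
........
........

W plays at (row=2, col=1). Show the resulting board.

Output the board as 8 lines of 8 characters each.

Answer: ........
........
.WWBBB..
..WBB...
...WWB..
....W...
........
........

Derivation:
Place W at (2,1); scan 8 dirs for brackets.
Dir NW: first cell '.' (not opp) -> no flip
Dir N: first cell '.' (not opp) -> no flip
Dir NE: first cell '.' (not opp) -> no flip
Dir W: first cell '.' (not opp) -> no flip
Dir E: first cell 'W' (not opp) -> no flip
Dir SW: first cell '.' (not opp) -> no flip
Dir S: first cell '.' (not opp) -> no flip
Dir SE: opp run (3,2) (4,3) capped by W -> flip
All flips: (3,2) (4,3)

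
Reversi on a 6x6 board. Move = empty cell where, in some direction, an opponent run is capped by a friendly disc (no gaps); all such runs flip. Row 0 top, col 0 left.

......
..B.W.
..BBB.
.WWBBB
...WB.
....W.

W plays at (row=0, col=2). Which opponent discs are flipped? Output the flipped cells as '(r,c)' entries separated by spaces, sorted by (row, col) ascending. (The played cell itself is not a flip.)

Answer: (1,2) (2,2)

Derivation:
Dir NW: edge -> no flip
Dir N: edge -> no flip
Dir NE: edge -> no flip
Dir W: first cell '.' (not opp) -> no flip
Dir E: first cell '.' (not opp) -> no flip
Dir SW: first cell '.' (not opp) -> no flip
Dir S: opp run (1,2) (2,2) capped by W -> flip
Dir SE: first cell '.' (not opp) -> no flip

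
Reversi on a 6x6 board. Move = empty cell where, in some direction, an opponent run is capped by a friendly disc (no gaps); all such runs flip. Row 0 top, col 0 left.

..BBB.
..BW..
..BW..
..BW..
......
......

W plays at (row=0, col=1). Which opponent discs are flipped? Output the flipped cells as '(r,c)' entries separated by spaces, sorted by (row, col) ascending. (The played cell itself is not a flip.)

Dir NW: edge -> no flip
Dir N: edge -> no flip
Dir NE: edge -> no flip
Dir W: first cell '.' (not opp) -> no flip
Dir E: opp run (0,2) (0,3) (0,4), next='.' -> no flip
Dir SW: first cell '.' (not opp) -> no flip
Dir S: first cell '.' (not opp) -> no flip
Dir SE: opp run (1,2) capped by W -> flip

Answer: (1,2)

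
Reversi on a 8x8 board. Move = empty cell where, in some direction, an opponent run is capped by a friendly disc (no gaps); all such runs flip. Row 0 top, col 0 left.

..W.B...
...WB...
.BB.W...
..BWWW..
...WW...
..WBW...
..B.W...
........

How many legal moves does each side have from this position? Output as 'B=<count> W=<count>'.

Answer: B=10 W=8

Derivation:
-- B to move --
(0,1): no bracket -> illegal
(0,3): no bracket -> illegal
(1,1): no bracket -> illegal
(1,2): flips 1 -> legal
(1,5): no bracket -> illegal
(2,3): flips 2 -> legal
(2,5): no bracket -> illegal
(2,6): flips 2 -> legal
(3,6): flips 3 -> legal
(4,1): no bracket -> illegal
(4,2): flips 1 -> legal
(4,5): no bracket -> illegal
(4,6): no bracket -> illegal
(5,1): flips 1 -> legal
(5,5): flips 3 -> legal
(6,1): no bracket -> illegal
(6,3): no bracket -> illegal
(6,5): flips 2 -> legal
(7,3): no bracket -> illegal
(7,4): flips 5 -> legal
(7,5): flips 1 -> legal
B mobility = 10
-- W to move --
(0,3): no bracket -> illegal
(0,5): no bracket -> illegal
(1,0): flips 2 -> legal
(1,1): flips 1 -> legal
(1,2): no bracket -> illegal
(1,5): flips 1 -> legal
(2,0): no bracket -> illegal
(2,3): no bracket -> illegal
(2,5): no bracket -> illegal
(3,0): no bracket -> illegal
(3,1): flips 2 -> legal
(4,1): no bracket -> illegal
(4,2): flips 1 -> legal
(5,1): no bracket -> illegal
(6,1): no bracket -> illegal
(6,3): flips 1 -> legal
(7,1): flips 2 -> legal
(7,2): flips 1 -> legal
(7,3): no bracket -> illegal
W mobility = 8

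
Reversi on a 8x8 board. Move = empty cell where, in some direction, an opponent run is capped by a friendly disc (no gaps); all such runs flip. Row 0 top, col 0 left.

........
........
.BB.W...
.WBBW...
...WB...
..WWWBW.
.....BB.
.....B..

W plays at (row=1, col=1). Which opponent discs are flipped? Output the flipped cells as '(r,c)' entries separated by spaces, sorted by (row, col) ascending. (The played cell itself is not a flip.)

Dir NW: first cell '.' (not opp) -> no flip
Dir N: first cell '.' (not opp) -> no flip
Dir NE: first cell '.' (not opp) -> no flip
Dir W: first cell '.' (not opp) -> no flip
Dir E: first cell '.' (not opp) -> no flip
Dir SW: first cell '.' (not opp) -> no flip
Dir S: opp run (2,1) capped by W -> flip
Dir SE: opp run (2,2) (3,3) (4,4) (5,5) (6,6), next='.' -> no flip

Answer: (2,1)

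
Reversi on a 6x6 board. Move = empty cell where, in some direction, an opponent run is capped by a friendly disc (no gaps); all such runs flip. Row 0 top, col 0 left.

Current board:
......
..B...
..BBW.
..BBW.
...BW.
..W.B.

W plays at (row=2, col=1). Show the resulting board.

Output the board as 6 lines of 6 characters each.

Place W at (2,1); scan 8 dirs for brackets.
Dir NW: first cell '.' (not opp) -> no flip
Dir N: first cell '.' (not opp) -> no flip
Dir NE: opp run (1,2), next='.' -> no flip
Dir W: first cell '.' (not opp) -> no flip
Dir E: opp run (2,2) (2,3) capped by W -> flip
Dir SW: first cell '.' (not opp) -> no flip
Dir S: first cell '.' (not opp) -> no flip
Dir SE: opp run (3,2) (4,3) (5,4), next=edge -> no flip
All flips: (2,2) (2,3)

Answer: ......
..B...
.WWWW.
..BBW.
...BW.
..W.B.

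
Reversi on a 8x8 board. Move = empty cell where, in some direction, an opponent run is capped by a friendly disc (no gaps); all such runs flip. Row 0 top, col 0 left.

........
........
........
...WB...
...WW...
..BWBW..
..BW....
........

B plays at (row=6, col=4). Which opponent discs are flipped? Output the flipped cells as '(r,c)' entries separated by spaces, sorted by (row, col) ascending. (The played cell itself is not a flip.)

Answer: (6,3)

Derivation:
Dir NW: opp run (5,3), next='.' -> no flip
Dir N: first cell 'B' (not opp) -> no flip
Dir NE: opp run (5,5), next='.' -> no flip
Dir W: opp run (6,3) capped by B -> flip
Dir E: first cell '.' (not opp) -> no flip
Dir SW: first cell '.' (not opp) -> no flip
Dir S: first cell '.' (not opp) -> no flip
Dir SE: first cell '.' (not opp) -> no flip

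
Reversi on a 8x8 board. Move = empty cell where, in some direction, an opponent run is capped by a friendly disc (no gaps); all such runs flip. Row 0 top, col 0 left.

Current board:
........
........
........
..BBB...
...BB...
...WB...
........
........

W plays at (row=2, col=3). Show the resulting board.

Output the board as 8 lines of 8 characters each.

Answer: ........
........
...W....
..BWB...
...WB...
...WB...
........
........

Derivation:
Place W at (2,3); scan 8 dirs for brackets.
Dir NW: first cell '.' (not opp) -> no flip
Dir N: first cell '.' (not opp) -> no flip
Dir NE: first cell '.' (not opp) -> no flip
Dir W: first cell '.' (not opp) -> no flip
Dir E: first cell '.' (not opp) -> no flip
Dir SW: opp run (3,2), next='.' -> no flip
Dir S: opp run (3,3) (4,3) capped by W -> flip
Dir SE: opp run (3,4), next='.' -> no flip
All flips: (3,3) (4,3)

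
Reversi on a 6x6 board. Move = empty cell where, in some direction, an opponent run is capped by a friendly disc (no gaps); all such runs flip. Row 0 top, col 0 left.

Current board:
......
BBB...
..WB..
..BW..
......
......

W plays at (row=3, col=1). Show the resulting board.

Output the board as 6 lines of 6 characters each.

Place W at (3,1); scan 8 dirs for brackets.
Dir NW: first cell '.' (not opp) -> no flip
Dir N: first cell '.' (not opp) -> no flip
Dir NE: first cell 'W' (not opp) -> no flip
Dir W: first cell '.' (not opp) -> no flip
Dir E: opp run (3,2) capped by W -> flip
Dir SW: first cell '.' (not opp) -> no flip
Dir S: first cell '.' (not opp) -> no flip
Dir SE: first cell '.' (not opp) -> no flip
All flips: (3,2)

Answer: ......
BBB...
..WB..
.WWW..
......
......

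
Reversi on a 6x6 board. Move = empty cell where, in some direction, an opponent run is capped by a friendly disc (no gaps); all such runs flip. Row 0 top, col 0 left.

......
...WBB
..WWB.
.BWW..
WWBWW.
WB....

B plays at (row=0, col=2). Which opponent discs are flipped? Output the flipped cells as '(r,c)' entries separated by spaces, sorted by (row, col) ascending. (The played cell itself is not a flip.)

Answer: (1,3)

Derivation:
Dir NW: edge -> no flip
Dir N: edge -> no flip
Dir NE: edge -> no flip
Dir W: first cell '.' (not opp) -> no flip
Dir E: first cell '.' (not opp) -> no flip
Dir SW: first cell '.' (not opp) -> no flip
Dir S: first cell '.' (not opp) -> no flip
Dir SE: opp run (1,3) capped by B -> flip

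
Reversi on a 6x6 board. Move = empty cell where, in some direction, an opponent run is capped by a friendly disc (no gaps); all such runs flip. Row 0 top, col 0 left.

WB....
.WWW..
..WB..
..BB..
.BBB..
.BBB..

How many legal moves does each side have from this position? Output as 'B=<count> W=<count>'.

Answer: B=3 W=4

Derivation:
-- B to move --
(0,2): flips 2 -> legal
(0,3): flips 1 -> legal
(0,4): no bracket -> illegal
(1,0): no bracket -> illegal
(1,4): no bracket -> illegal
(2,0): no bracket -> illegal
(2,1): flips 2 -> legal
(2,4): no bracket -> illegal
(3,1): no bracket -> illegal
B mobility = 3
-- W to move --
(0,2): flips 1 -> legal
(1,0): no bracket -> illegal
(1,4): no bracket -> illegal
(2,1): no bracket -> illegal
(2,4): flips 1 -> legal
(3,0): no bracket -> illegal
(3,1): no bracket -> illegal
(3,4): flips 1 -> legal
(4,0): no bracket -> illegal
(4,4): flips 1 -> legal
(5,0): no bracket -> illegal
(5,4): no bracket -> illegal
W mobility = 4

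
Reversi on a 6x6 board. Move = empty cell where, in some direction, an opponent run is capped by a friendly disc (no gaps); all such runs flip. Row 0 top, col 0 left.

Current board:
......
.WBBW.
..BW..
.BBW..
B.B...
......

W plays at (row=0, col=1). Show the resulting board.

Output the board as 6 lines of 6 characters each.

Place W at (0,1); scan 8 dirs for brackets.
Dir NW: edge -> no flip
Dir N: edge -> no flip
Dir NE: edge -> no flip
Dir W: first cell '.' (not opp) -> no flip
Dir E: first cell '.' (not opp) -> no flip
Dir SW: first cell '.' (not opp) -> no flip
Dir S: first cell 'W' (not opp) -> no flip
Dir SE: opp run (1,2) capped by W -> flip
All flips: (1,2)

Answer: .W....
.WWBW.
..BW..
.BBW..
B.B...
......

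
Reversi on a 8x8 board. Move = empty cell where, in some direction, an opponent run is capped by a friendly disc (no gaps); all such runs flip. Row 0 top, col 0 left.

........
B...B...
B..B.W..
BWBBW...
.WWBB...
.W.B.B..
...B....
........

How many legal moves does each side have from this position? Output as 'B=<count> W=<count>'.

-- B to move --
(1,5): no bracket -> illegal
(1,6): flips 2 -> legal
(2,1): no bracket -> illegal
(2,2): no bracket -> illegal
(2,4): flips 1 -> legal
(2,6): no bracket -> illegal
(3,5): flips 1 -> legal
(3,6): flips 1 -> legal
(4,0): flips 2 -> legal
(4,5): flips 1 -> legal
(5,0): flips 1 -> legal
(5,2): flips 2 -> legal
(6,0): flips 2 -> legal
(6,1): no bracket -> illegal
(6,2): no bracket -> illegal
B mobility = 9
-- W to move --
(0,0): no bracket -> illegal
(0,1): no bracket -> illegal
(0,3): flips 1 -> legal
(0,4): no bracket -> illegal
(0,5): flips 3 -> legal
(1,1): no bracket -> illegal
(1,2): flips 1 -> legal
(1,3): no bracket -> illegal
(1,5): no bracket -> illegal
(2,1): no bracket -> illegal
(2,2): flips 1 -> legal
(2,4): flips 1 -> legal
(3,5): no bracket -> illegal
(4,0): no bracket -> illegal
(4,5): flips 2 -> legal
(4,6): no bracket -> illegal
(5,2): flips 1 -> legal
(5,4): flips 1 -> legal
(5,6): no bracket -> illegal
(6,2): no bracket -> illegal
(6,4): flips 1 -> legal
(6,5): no bracket -> illegal
(6,6): no bracket -> illegal
(7,2): no bracket -> illegal
(7,3): no bracket -> illegal
(7,4): no bracket -> illegal
W mobility = 9

Answer: B=9 W=9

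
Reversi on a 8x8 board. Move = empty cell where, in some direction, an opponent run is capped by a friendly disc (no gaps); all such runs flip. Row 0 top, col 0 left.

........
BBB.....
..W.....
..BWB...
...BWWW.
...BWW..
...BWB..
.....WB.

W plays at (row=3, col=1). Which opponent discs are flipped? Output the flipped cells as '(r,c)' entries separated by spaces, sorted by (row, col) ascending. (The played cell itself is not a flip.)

Answer: (3,2)

Derivation:
Dir NW: first cell '.' (not opp) -> no flip
Dir N: first cell '.' (not opp) -> no flip
Dir NE: first cell 'W' (not opp) -> no flip
Dir W: first cell '.' (not opp) -> no flip
Dir E: opp run (3,2) capped by W -> flip
Dir SW: first cell '.' (not opp) -> no flip
Dir S: first cell '.' (not opp) -> no flip
Dir SE: first cell '.' (not opp) -> no flip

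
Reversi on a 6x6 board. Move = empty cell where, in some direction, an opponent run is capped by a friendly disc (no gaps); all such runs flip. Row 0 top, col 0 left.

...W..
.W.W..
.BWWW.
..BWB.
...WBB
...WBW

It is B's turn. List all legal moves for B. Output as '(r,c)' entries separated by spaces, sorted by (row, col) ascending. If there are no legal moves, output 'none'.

(0,0): flips 3 -> legal
(0,1): flips 1 -> legal
(0,2): no bracket -> illegal
(0,4): no bracket -> illegal
(1,0): no bracket -> illegal
(1,2): flips 2 -> legal
(1,4): flips 2 -> legal
(1,5): no bracket -> illegal
(2,0): no bracket -> illegal
(2,5): flips 3 -> legal
(3,1): no bracket -> illegal
(3,5): no bracket -> illegal
(4,2): flips 1 -> legal
(5,2): flips 2 -> legal

Answer: (0,0) (0,1) (1,2) (1,4) (2,5) (4,2) (5,2)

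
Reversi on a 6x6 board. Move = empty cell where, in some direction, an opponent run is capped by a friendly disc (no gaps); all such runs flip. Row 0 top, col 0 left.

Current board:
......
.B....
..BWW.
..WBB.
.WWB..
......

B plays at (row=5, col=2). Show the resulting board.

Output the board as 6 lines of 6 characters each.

Place B at (5,2); scan 8 dirs for brackets.
Dir NW: opp run (4,1), next='.' -> no flip
Dir N: opp run (4,2) (3,2) capped by B -> flip
Dir NE: first cell 'B' (not opp) -> no flip
Dir W: first cell '.' (not opp) -> no flip
Dir E: first cell '.' (not opp) -> no flip
Dir SW: edge -> no flip
Dir S: edge -> no flip
Dir SE: edge -> no flip
All flips: (3,2) (4,2)

Answer: ......
.B....
..BWW.
..BBB.
.WBB..
..B...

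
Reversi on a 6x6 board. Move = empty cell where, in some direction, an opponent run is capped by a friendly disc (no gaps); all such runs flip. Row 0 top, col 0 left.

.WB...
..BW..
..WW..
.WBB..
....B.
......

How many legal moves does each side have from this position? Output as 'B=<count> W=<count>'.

-- B to move --
(0,0): flips 1 -> legal
(0,3): flips 2 -> legal
(0,4): no bracket -> illegal
(1,0): no bracket -> illegal
(1,1): flips 1 -> legal
(1,4): flips 2 -> legal
(2,0): no bracket -> illegal
(2,1): no bracket -> illegal
(2,4): flips 1 -> legal
(3,0): flips 1 -> legal
(3,4): flips 1 -> legal
(4,0): no bracket -> illegal
(4,1): no bracket -> illegal
(4,2): no bracket -> illegal
B mobility = 7
-- W to move --
(0,3): flips 1 -> legal
(1,1): flips 1 -> legal
(2,1): no bracket -> illegal
(2,4): no bracket -> illegal
(3,4): flips 2 -> legal
(3,5): no bracket -> illegal
(4,1): flips 1 -> legal
(4,2): flips 1 -> legal
(4,3): flips 1 -> legal
(4,5): no bracket -> illegal
(5,3): no bracket -> illegal
(5,4): no bracket -> illegal
(5,5): flips 2 -> legal
W mobility = 7

Answer: B=7 W=7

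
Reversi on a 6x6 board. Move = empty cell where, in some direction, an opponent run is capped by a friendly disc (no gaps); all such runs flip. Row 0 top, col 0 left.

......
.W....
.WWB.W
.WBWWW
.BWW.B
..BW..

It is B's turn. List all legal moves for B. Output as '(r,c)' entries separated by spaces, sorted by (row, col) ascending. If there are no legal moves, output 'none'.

(0,0): no bracket -> illegal
(0,1): flips 3 -> legal
(0,2): no bracket -> illegal
(1,0): flips 1 -> legal
(1,2): flips 1 -> legal
(1,3): no bracket -> illegal
(1,4): no bracket -> illegal
(1,5): flips 2 -> legal
(2,0): flips 2 -> legal
(2,4): no bracket -> illegal
(3,0): flips 1 -> legal
(4,0): no bracket -> illegal
(4,4): flips 2 -> legal
(5,1): no bracket -> illegal
(5,4): flips 2 -> legal

Answer: (0,1) (1,0) (1,2) (1,5) (2,0) (3,0) (4,4) (5,4)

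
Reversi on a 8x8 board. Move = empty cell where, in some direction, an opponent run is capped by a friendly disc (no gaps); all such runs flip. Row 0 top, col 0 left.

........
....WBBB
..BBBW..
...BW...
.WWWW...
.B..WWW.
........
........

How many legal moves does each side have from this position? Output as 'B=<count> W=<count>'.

-- B to move --
(0,3): no bracket -> illegal
(0,4): flips 1 -> legal
(0,5): flips 1 -> legal
(1,3): flips 1 -> legal
(2,6): flips 1 -> legal
(3,0): no bracket -> illegal
(3,1): flips 1 -> legal
(3,2): no bracket -> illegal
(3,5): flips 2 -> legal
(3,6): no bracket -> illegal
(4,0): no bracket -> illegal
(4,5): flips 1 -> legal
(4,6): no bracket -> illegal
(4,7): no bracket -> illegal
(5,0): no bracket -> illegal
(5,2): flips 3 -> legal
(5,3): flips 1 -> legal
(5,7): no bracket -> illegal
(6,3): no bracket -> illegal
(6,4): flips 3 -> legal
(6,5): no bracket -> illegal
(6,6): flips 2 -> legal
(6,7): no bracket -> illegal
B mobility = 11
-- W to move --
(0,4): no bracket -> illegal
(0,5): flips 1 -> legal
(0,6): flips 3 -> legal
(0,7): flips 1 -> legal
(1,1): flips 2 -> legal
(1,2): flips 1 -> legal
(1,3): flips 2 -> legal
(2,1): flips 3 -> legal
(2,6): no bracket -> illegal
(2,7): no bracket -> illegal
(3,1): no bracket -> illegal
(3,2): flips 2 -> legal
(3,5): no bracket -> illegal
(4,0): no bracket -> illegal
(5,0): no bracket -> illegal
(5,2): no bracket -> illegal
(6,0): flips 1 -> legal
(6,1): flips 1 -> legal
(6,2): no bracket -> illegal
W mobility = 10

Answer: B=11 W=10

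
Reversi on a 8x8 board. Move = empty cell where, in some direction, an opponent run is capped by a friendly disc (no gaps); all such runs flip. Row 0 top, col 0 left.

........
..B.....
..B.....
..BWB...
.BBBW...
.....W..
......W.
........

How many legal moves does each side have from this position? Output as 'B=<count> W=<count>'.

Answer: B=5 W=7

Derivation:
-- B to move --
(2,3): flips 1 -> legal
(2,4): flips 1 -> legal
(3,5): no bracket -> illegal
(4,5): flips 1 -> legal
(4,6): no bracket -> illegal
(5,3): no bracket -> illegal
(5,4): flips 1 -> legal
(5,6): no bracket -> illegal
(5,7): no bracket -> illegal
(6,4): no bracket -> illegal
(6,5): no bracket -> illegal
(6,7): no bracket -> illegal
(7,5): no bracket -> illegal
(7,6): no bracket -> illegal
(7,7): flips 4 -> legal
B mobility = 5
-- W to move --
(0,1): no bracket -> illegal
(0,2): no bracket -> illegal
(0,3): no bracket -> illegal
(1,1): flips 1 -> legal
(1,3): no bracket -> illegal
(2,1): no bracket -> illegal
(2,3): no bracket -> illegal
(2,4): flips 1 -> legal
(2,5): no bracket -> illegal
(3,0): no bracket -> illegal
(3,1): flips 1 -> legal
(3,5): flips 1 -> legal
(4,0): flips 3 -> legal
(4,5): no bracket -> illegal
(5,0): no bracket -> illegal
(5,1): flips 1 -> legal
(5,2): no bracket -> illegal
(5,3): flips 1 -> legal
(5,4): no bracket -> illegal
W mobility = 7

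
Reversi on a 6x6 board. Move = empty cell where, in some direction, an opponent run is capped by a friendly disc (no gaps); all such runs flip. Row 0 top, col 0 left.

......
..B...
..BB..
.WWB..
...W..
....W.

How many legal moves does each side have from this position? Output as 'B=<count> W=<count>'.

Answer: B=5 W=4

Derivation:
-- B to move --
(2,0): no bracket -> illegal
(2,1): no bracket -> illegal
(3,0): flips 2 -> legal
(3,4): no bracket -> illegal
(4,0): flips 1 -> legal
(4,1): flips 1 -> legal
(4,2): flips 1 -> legal
(4,4): no bracket -> illegal
(4,5): no bracket -> illegal
(5,2): no bracket -> illegal
(5,3): flips 1 -> legal
(5,5): no bracket -> illegal
B mobility = 5
-- W to move --
(0,1): no bracket -> illegal
(0,2): flips 2 -> legal
(0,3): no bracket -> illegal
(1,1): no bracket -> illegal
(1,3): flips 3 -> legal
(1,4): flips 1 -> legal
(2,1): no bracket -> illegal
(2,4): no bracket -> illegal
(3,4): flips 1 -> legal
(4,2): no bracket -> illegal
(4,4): no bracket -> illegal
W mobility = 4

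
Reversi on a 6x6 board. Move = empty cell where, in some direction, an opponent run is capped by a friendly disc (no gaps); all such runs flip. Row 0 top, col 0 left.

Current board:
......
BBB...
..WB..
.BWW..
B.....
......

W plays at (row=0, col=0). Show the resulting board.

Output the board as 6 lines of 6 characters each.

Place W at (0,0); scan 8 dirs for brackets.
Dir NW: edge -> no flip
Dir N: edge -> no flip
Dir NE: edge -> no flip
Dir W: edge -> no flip
Dir E: first cell '.' (not opp) -> no flip
Dir SW: edge -> no flip
Dir S: opp run (1,0), next='.' -> no flip
Dir SE: opp run (1,1) capped by W -> flip
All flips: (1,1)

Answer: W.....
BWB...
..WB..
.BWW..
B.....
......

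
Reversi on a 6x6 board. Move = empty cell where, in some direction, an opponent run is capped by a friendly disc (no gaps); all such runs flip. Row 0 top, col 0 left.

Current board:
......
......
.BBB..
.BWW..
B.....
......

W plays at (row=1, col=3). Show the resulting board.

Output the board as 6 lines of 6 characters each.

Answer: ......
...W..
.BBW..
.BWW..
B.....
......

Derivation:
Place W at (1,3); scan 8 dirs for brackets.
Dir NW: first cell '.' (not opp) -> no flip
Dir N: first cell '.' (not opp) -> no flip
Dir NE: first cell '.' (not opp) -> no flip
Dir W: first cell '.' (not opp) -> no flip
Dir E: first cell '.' (not opp) -> no flip
Dir SW: opp run (2,2) (3,1) (4,0), next=edge -> no flip
Dir S: opp run (2,3) capped by W -> flip
Dir SE: first cell '.' (not opp) -> no flip
All flips: (2,3)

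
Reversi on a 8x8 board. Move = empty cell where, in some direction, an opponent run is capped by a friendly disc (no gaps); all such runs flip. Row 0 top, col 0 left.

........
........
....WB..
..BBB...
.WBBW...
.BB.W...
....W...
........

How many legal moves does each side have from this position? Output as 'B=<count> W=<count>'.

-- B to move --
(1,3): no bracket -> illegal
(1,4): flips 1 -> legal
(1,5): flips 1 -> legal
(2,3): flips 1 -> legal
(3,0): flips 1 -> legal
(3,1): flips 1 -> legal
(3,5): no bracket -> illegal
(4,0): flips 1 -> legal
(4,5): flips 1 -> legal
(5,0): flips 1 -> legal
(5,3): no bracket -> illegal
(5,5): flips 1 -> legal
(6,3): no bracket -> illegal
(6,5): flips 1 -> legal
(7,3): no bracket -> illegal
(7,4): flips 3 -> legal
(7,5): no bracket -> illegal
B mobility = 11
-- W to move --
(1,4): no bracket -> illegal
(1,5): no bracket -> illegal
(1,6): no bracket -> illegal
(2,1): flips 2 -> legal
(2,2): flips 1 -> legal
(2,3): flips 1 -> legal
(2,6): flips 1 -> legal
(3,1): no bracket -> illegal
(3,5): no bracket -> illegal
(3,6): no bracket -> illegal
(4,0): no bracket -> illegal
(4,5): no bracket -> illegal
(5,0): no bracket -> illegal
(5,3): no bracket -> illegal
(6,0): flips 3 -> legal
(6,1): flips 1 -> legal
(6,2): no bracket -> illegal
(6,3): flips 1 -> legal
W mobility = 7

Answer: B=11 W=7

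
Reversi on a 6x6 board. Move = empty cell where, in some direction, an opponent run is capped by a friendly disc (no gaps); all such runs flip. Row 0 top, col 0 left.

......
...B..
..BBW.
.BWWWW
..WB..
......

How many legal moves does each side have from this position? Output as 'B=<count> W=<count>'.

-- B to move --
(1,4): no bracket -> illegal
(1,5): no bracket -> illegal
(2,1): flips 1 -> legal
(2,5): flips 2 -> legal
(4,1): flips 2 -> legal
(4,4): flips 1 -> legal
(4,5): flips 1 -> legal
(5,1): no bracket -> illegal
(5,2): flips 2 -> legal
(5,3): flips 1 -> legal
B mobility = 7
-- W to move --
(0,2): flips 1 -> legal
(0,3): flips 2 -> legal
(0,4): no bracket -> illegal
(1,1): flips 1 -> legal
(1,2): flips 2 -> legal
(1,4): flips 1 -> legal
(2,0): flips 1 -> legal
(2,1): flips 2 -> legal
(3,0): flips 1 -> legal
(4,0): no bracket -> illegal
(4,1): no bracket -> illegal
(4,4): flips 1 -> legal
(5,2): flips 1 -> legal
(5,3): flips 1 -> legal
(5,4): flips 1 -> legal
W mobility = 12

Answer: B=7 W=12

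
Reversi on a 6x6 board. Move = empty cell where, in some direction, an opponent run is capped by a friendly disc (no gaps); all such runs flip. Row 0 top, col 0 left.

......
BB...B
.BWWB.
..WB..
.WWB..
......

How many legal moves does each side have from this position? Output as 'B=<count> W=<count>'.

Answer: B=4 W=7

Derivation:
-- B to move --
(1,2): no bracket -> illegal
(1,3): flips 1 -> legal
(1,4): no bracket -> illegal
(3,0): no bracket -> illegal
(3,1): flips 1 -> legal
(3,4): no bracket -> illegal
(4,0): flips 2 -> legal
(5,0): no bracket -> illegal
(5,1): flips 1 -> legal
(5,2): no bracket -> illegal
(5,3): no bracket -> illegal
B mobility = 4
-- W to move --
(0,0): flips 1 -> legal
(0,1): no bracket -> illegal
(0,2): no bracket -> illegal
(0,4): no bracket -> illegal
(0,5): no bracket -> illegal
(1,2): no bracket -> illegal
(1,3): no bracket -> illegal
(1,4): no bracket -> illegal
(2,0): flips 1 -> legal
(2,5): flips 1 -> legal
(3,0): no bracket -> illegal
(3,1): no bracket -> illegal
(3,4): flips 1 -> legal
(3,5): no bracket -> illegal
(4,4): flips 2 -> legal
(5,2): no bracket -> illegal
(5,3): flips 2 -> legal
(5,4): flips 1 -> legal
W mobility = 7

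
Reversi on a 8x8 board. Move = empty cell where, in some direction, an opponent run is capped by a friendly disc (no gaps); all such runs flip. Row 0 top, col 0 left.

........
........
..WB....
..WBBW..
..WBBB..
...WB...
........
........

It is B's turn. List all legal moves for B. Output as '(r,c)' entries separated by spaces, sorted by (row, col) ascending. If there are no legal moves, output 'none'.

Answer: (1,1) (2,1) (2,5) (2,6) (3,1) (3,6) (4,1) (5,1) (5,2) (6,2) (6,3)

Derivation:
(1,1): flips 1 -> legal
(1,2): no bracket -> illegal
(1,3): no bracket -> illegal
(2,1): flips 2 -> legal
(2,4): no bracket -> illegal
(2,5): flips 1 -> legal
(2,6): flips 1 -> legal
(3,1): flips 1 -> legal
(3,6): flips 1 -> legal
(4,1): flips 2 -> legal
(4,6): no bracket -> illegal
(5,1): flips 1 -> legal
(5,2): flips 1 -> legal
(6,2): flips 1 -> legal
(6,3): flips 1 -> legal
(6,4): no bracket -> illegal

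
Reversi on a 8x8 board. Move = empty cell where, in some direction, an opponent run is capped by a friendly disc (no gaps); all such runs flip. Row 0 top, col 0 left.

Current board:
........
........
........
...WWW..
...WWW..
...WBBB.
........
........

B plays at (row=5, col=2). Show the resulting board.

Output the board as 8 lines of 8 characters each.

Place B at (5,2); scan 8 dirs for brackets.
Dir NW: first cell '.' (not opp) -> no flip
Dir N: first cell '.' (not opp) -> no flip
Dir NE: opp run (4,3) (3,4), next='.' -> no flip
Dir W: first cell '.' (not opp) -> no flip
Dir E: opp run (5,3) capped by B -> flip
Dir SW: first cell '.' (not opp) -> no flip
Dir S: first cell '.' (not opp) -> no flip
Dir SE: first cell '.' (not opp) -> no flip
All flips: (5,3)

Answer: ........
........
........
...WWW..
...WWW..
..BBBBB.
........
........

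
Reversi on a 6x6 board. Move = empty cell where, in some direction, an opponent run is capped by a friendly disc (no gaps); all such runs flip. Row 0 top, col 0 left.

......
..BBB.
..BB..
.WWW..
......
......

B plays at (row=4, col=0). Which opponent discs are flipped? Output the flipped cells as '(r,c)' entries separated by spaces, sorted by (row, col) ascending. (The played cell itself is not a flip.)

Dir NW: edge -> no flip
Dir N: first cell '.' (not opp) -> no flip
Dir NE: opp run (3,1) capped by B -> flip
Dir W: edge -> no flip
Dir E: first cell '.' (not opp) -> no flip
Dir SW: edge -> no flip
Dir S: first cell '.' (not opp) -> no flip
Dir SE: first cell '.' (not opp) -> no flip

Answer: (3,1)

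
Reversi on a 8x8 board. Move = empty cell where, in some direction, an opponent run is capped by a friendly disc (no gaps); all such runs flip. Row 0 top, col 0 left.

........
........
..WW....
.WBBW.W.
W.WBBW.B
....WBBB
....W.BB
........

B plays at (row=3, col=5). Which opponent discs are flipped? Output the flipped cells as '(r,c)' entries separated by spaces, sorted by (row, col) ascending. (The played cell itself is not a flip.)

Dir NW: first cell '.' (not opp) -> no flip
Dir N: first cell '.' (not opp) -> no flip
Dir NE: first cell '.' (not opp) -> no flip
Dir W: opp run (3,4) capped by B -> flip
Dir E: opp run (3,6), next='.' -> no flip
Dir SW: first cell 'B' (not opp) -> no flip
Dir S: opp run (4,5) capped by B -> flip
Dir SE: first cell '.' (not opp) -> no flip

Answer: (3,4) (4,5)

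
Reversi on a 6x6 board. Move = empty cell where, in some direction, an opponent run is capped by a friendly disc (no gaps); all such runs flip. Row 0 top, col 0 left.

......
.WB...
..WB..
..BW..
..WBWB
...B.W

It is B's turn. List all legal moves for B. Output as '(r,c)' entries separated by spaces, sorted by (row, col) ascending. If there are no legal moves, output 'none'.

(0,0): no bracket -> illegal
(0,1): no bracket -> illegal
(0,2): no bracket -> illegal
(1,0): flips 1 -> legal
(1,3): no bracket -> illegal
(2,0): no bracket -> illegal
(2,1): flips 1 -> legal
(2,4): no bracket -> illegal
(3,1): flips 1 -> legal
(3,4): flips 1 -> legal
(3,5): flips 1 -> legal
(4,1): flips 1 -> legal
(5,1): no bracket -> illegal
(5,2): flips 1 -> legal
(5,4): no bracket -> illegal

Answer: (1,0) (2,1) (3,1) (3,4) (3,5) (4,1) (5,2)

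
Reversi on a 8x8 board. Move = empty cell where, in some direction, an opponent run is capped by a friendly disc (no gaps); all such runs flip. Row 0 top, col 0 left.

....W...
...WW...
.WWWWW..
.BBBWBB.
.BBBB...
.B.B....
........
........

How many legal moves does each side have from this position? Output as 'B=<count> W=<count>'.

-- B to move --
(0,2): flips 2 -> legal
(0,3): flips 4 -> legal
(0,5): flips 2 -> legal
(1,0): flips 1 -> legal
(1,1): flips 2 -> legal
(1,2): flips 1 -> legal
(1,5): flips 2 -> legal
(1,6): flips 2 -> legal
(2,0): no bracket -> illegal
(2,6): no bracket -> illegal
(3,0): no bracket -> illegal
(4,5): no bracket -> illegal
B mobility = 8
-- W to move --
(2,0): no bracket -> illegal
(2,6): no bracket -> illegal
(2,7): no bracket -> illegal
(3,0): flips 3 -> legal
(3,7): flips 2 -> legal
(4,0): flips 1 -> legal
(4,5): flips 1 -> legal
(4,6): flips 1 -> legal
(4,7): flips 1 -> legal
(5,0): flips 2 -> legal
(5,2): flips 3 -> legal
(5,4): flips 3 -> legal
(5,5): flips 2 -> legal
(6,0): flips 3 -> legal
(6,1): flips 3 -> legal
(6,2): no bracket -> illegal
(6,3): flips 3 -> legal
(6,4): no bracket -> illegal
W mobility = 13

Answer: B=8 W=13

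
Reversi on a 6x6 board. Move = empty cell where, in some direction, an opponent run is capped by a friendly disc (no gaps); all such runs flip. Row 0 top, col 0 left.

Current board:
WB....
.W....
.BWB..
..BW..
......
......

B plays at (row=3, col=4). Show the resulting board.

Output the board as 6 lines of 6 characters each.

Answer: WB....
.W....
.BWB..
..BBB.
......
......

Derivation:
Place B at (3,4); scan 8 dirs for brackets.
Dir NW: first cell 'B' (not opp) -> no flip
Dir N: first cell '.' (not opp) -> no flip
Dir NE: first cell '.' (not opp) -> no flip
Dir W: opp run (3,3) capped by B -> flip
Dir E: first cell '.' (not opp) -> no flip
Dir SW: first cell '.' (not opp) -> no flip
Dir S: first cell '.' (not opp) -> no flip
Dir SE: first cell '.' (not opp) -> no flip
All flips: (3,3)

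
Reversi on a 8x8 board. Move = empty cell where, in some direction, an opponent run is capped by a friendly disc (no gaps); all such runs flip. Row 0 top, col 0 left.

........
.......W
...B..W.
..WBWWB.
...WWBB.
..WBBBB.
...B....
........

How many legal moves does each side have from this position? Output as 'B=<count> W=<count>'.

-- B to move --
(0,6): no bracket -> illegal
(0,7): no bracket -> illegal
(1,5): no bracket -> illegal
(1,6): flips 1 -> legal
(2,1): flips 2 -> legal
(2,2): no bracket -> illegal
(2,4): flips 3 -> legal
(2,5): flips 1 -> legal
(2,7): no bracket -> illegal
(3,1): flips 1 -> legal
(3,7): no bracket -> illegal
(4,1): flips 2 -> legal
(4,2): flips 2 -> legal
(5,1): flips 1 -> legal
(6,1): no bracket -> illegal
(6,2): no bracket -> illegal
B mobility = 8
-- W to move --
(1,2): flips 1 -> legal
(1,3): flips 2 -> legal
(1,4): flips 1 -> legal
(2,2): flips 1 -> legal
(2,4): no bracket -> illegal
(2,5): no bracket -> illegal
(2,7): no bracket -> illegal
(3,7): flips 1 -> legal
(4,2): no bracket -> illegal
(4,7): flips 2 -> legal
(5,7): flips 5 -> legal
(6,2): flips 1 -> legal
(6,4): flips 1 -> legal
(6,5): flips 3 -> legal
(6,6): flips 4 -> legal
(6,7): flips 2 -> legal
(7,2): no bracket -> illegal
(7,3): flips 2 -> legal
(7,4): flips 1 -> legal
W mobility = 14

Answer: B=8 W=14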